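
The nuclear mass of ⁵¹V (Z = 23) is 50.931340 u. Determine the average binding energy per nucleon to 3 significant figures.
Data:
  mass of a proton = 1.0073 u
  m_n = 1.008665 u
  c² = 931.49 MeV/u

Total constituent mass: 23 × 1.0073 + 28 × 1.008665 = 51.410520 u
The mass defect is 51.410520 − 50.931340 = 0.479180 u.
Binding energy = Δm·c² = 0.479180 × 931.49 MeV/u = 446.351 MeV
Per nucleon: 446.351 / 51 = 8.752 MeV

8.75 MeV/nucleon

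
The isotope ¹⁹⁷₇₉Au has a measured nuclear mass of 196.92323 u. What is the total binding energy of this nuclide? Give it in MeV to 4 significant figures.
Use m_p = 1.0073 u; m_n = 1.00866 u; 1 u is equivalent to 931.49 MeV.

Σm = 79·m_p + 118·m_n = 79.5767 + 119.02188 = 198.59858 u
Mass defect Δm = 198.59858 − 196.92323 = 1.67535 u
E_B = 1.67535 × 931.49 = 1560.57 MeV

1561 MeV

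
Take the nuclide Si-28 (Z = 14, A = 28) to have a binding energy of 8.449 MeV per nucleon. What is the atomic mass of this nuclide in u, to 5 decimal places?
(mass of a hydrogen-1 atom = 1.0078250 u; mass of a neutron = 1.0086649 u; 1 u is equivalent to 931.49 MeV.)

Total binding energy = 28 × 8.449 = 236.572 MeV
Mass defect = 236.572 MeV / (931.49 MeV/u) = 0.2539716 u
Constituent mass = 14(1.0078250) + 14(1.0086649) = 28.2308586 u
Atomic mass = 28.2308586 − 0.2539716 = 27.9768870 u ≈ 27.97689 u (to 5 decimal places)

27.97689 u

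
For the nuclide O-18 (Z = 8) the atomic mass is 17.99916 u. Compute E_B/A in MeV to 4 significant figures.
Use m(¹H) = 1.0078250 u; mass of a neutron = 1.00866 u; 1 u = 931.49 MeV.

7.764 MeV/nucleon

Σm = 8·m(¹H) + 10·m_n = 8.0626000 + 10.08660 = 18.1492000 u
The mass defect is 18.1492000 − 17.99916 = 0.1500400 u.
Binding energy = Δm·c² = 0.1500400 × 931.49 MeV/u = 139.7608 MeV
Dividing by A = 18 gives 7.764 MeV per nucleon.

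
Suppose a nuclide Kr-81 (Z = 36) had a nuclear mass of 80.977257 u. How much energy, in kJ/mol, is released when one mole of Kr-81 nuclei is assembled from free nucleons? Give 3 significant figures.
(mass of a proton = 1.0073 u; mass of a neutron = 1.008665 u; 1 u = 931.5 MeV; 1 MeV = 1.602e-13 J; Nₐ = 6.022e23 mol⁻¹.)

6.07e+10 kJ/mol

Σm = 36·m_p + 45·m_n = 36.2628 + 45.389925 = 81.652725 u
Mass defect Δm = 81.652725 − 80.977257 = 0.675468 u
E_B = 0.675468 × 931.5 = 629.198 MeV
Per nucleus in joules: 629.198 MeV × 1.602e-13 J/MeV = 1.0080e-10 J
Per mole: 1.0080e-10 J × 6.022e23 mol⁻¹ = 6.0702e+13 J/mol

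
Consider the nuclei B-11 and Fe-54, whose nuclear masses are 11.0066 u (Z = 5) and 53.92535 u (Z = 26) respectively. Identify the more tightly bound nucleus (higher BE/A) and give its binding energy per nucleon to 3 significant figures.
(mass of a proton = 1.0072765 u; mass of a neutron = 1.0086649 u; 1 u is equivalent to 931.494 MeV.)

B-11: Σm = 5(1.0072765) + 6(1.0086649) = 11.0883719 u; Δm = 0.0817719 u; E_B = 76.170 MeV; E_B/A = 6.9245 MeV
Fe-54: Σm = 26(1.0072765) + 28(1.0086649) = 54.4318062 u; Δm = 0.5064562 u; E_B = 471.76 MeV; E_B/A = 8.736 MeV
Fe-54 has the higher binding energy per nucleon, so it is the more tightly bound nucleus.

Fe-54; 8.74 MeV/nucleon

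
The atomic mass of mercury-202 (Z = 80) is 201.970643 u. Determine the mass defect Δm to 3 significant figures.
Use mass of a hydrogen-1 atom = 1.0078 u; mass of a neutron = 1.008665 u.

With 80 protons and 122 neutrons (A = 202):
Total constituent mass: 80 × 1.0078 + 122 × 1.008665 = 203.681130 u
The mass defect is 203.681130 − 201.970643 = 1.710487 u.

1.71 u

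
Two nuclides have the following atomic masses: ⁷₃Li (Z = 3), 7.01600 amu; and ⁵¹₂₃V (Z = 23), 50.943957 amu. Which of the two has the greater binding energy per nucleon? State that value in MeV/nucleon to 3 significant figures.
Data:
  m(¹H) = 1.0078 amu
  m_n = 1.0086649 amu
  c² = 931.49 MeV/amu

⁵¹₂₃V; 8.73 MeV/nucleon

⁷₃Li: Σm = 3(1.0078) + 4(1.0086649) = 7.0580596 amu; Δm = 0.0420596 amu; E_B = 39.178 MeV; E_B/A = 5.597 MeV
⁵¹₂₃V: Σm = 23(1.0078) + 28(1.0086649) = 51.4220172 amu; Δm = 0.4780602 amu; E_B = 445.31 MeV; E_B/A = 8.732 MeV
⁵¹₂₃V has the higher binding energy per nucleon, so it is the more tightly bound nucleus.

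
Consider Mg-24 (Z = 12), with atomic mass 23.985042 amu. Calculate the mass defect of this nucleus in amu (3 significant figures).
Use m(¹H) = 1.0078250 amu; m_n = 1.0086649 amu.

Σm = 12·m(¹H) + 12·m_n = 12.0939000 + 12.1039788 = 24.1978788 amu
Mass defect Δm = 24.1978788 − 23.985042 = 0.2128368 amu

0.213 amu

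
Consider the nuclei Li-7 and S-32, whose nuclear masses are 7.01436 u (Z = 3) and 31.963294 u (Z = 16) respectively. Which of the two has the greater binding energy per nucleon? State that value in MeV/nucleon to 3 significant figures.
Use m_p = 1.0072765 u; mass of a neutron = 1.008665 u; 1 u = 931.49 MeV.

Li-7: Σm = 3(1.0072765) + 4(1.008665) = 7.0564895 u; Δm = 0.0421295 u; E_B = 39.243 MeV; E_B/A = 5.606 MeV
S-32: Σm = 16(1.0072765) + 16(1.008665) = 32.2550640 u; Δm = 0.2917700 u; E_B = 271.78 MeV; E_B/A = 8.493 MeV
S-32 has the higher binding energy per nucleon, so it is the more tightly bound nucleus.

S-32; 8.49 MeV/nucleon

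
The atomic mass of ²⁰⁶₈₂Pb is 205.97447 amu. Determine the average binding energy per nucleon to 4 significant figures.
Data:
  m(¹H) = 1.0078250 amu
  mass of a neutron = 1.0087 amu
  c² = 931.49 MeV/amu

7.895 MeV/nucleon

Total constituent mass: 82 × 1.0078250 + 124 × 1.0087 = 207.7204500 amu
Δm = 207.7204500 − 205.97447 = 1.7459800 amu
E_B = 1.7459800 × 931.49 = 1626.36 MeV
Dividing by A = 206 gives 7.895 MeV per nucleon.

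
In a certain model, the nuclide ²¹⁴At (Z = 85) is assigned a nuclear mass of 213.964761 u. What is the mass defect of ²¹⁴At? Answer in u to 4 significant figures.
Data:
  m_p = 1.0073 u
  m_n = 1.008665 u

Total constituent mass: 85 × 1.0073 + 129 × 1.008665 = 215.738285 u
Mass defect Δm = 215.738285 − 213.964761 = 1.773524 u

1.774 u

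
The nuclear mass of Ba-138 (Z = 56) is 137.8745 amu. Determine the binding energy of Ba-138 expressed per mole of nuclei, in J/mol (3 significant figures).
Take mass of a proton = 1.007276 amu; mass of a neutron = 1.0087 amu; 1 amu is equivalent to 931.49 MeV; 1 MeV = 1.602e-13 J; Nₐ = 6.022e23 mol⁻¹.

Z = 56, so N = A − Z = 138 − 56 = 82.
Σm = 56·m_p + 82·m_n = 56.407456 + 82.7134 = 139.120856 amu
The mass defect is 139.120856 − 137.8745 = 1.246356 amu.
E_B = 1.246356 × 931.49 = 1160.97 MeV
Per nucleus in joules: 1160.97 MeV × 1.602e-13 J/MeV = 1.8599e-10 J
Per mole: 1.8599e-10 J × 6.022e23 mol⁻¹ = 1.1200e+14 J/mol

1.12e+14 J/mol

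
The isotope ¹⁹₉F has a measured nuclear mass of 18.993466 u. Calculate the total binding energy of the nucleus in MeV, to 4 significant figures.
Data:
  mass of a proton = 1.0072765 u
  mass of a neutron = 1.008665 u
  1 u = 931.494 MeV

Mass of separated nucleons = 9(1.0072765) + 10(1.008665) = 9.0654885 + 10.086650 = 19.1521385 u
The mass defect is 19.1521385 − 18.993466 = 0.1586725 u.
Converting to energy: 0.1586725 u × 931.494 MeV/u = 147.802 MeV

147.8 MeV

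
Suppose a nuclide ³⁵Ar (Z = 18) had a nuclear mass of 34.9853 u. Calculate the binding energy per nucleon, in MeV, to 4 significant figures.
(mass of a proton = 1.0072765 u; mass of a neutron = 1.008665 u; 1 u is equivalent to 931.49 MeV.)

Z = 18, so N = A − Z = 35 − 18 = 17.
Mass of separated nucleons = 18(1.0072765) + 17(1.008665) = 18.1309770 + 17.147305 = 35.2782820 u
The mass defect is 35.2782820 − 34.9853 = 0.2929820 u.
Converting to energy: 0.2929820 u × 931.49 MeV/u = 272.910 MeV
Dividing by A = 35 gives 7.797 MeV per nucleon.

7.797 MeV/nucleon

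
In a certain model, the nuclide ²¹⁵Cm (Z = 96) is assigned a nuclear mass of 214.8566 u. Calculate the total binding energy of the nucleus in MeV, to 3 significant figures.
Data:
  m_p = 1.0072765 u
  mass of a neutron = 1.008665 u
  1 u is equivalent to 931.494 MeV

1740 MeV

With 96 protons and 119 neutrons (A = 215):
Σm = 96·m_p + 119·m_n = 96.6985440 + 120.031135 = 216.7296790 u
Mass defect Δm = 216.7296790 − 214.8566 = 1.8730790 u
Converting to energy: 1.8730790 u × 931.494 MeV/u = 1744.76 MeV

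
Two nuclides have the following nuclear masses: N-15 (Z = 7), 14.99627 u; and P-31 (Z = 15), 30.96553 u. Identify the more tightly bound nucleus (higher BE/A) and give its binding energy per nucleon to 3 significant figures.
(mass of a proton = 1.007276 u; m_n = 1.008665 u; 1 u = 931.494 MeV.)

P-31; 8.48 MeV/nucleon

N-15: Σm = 7(1.007276) + 8(1.008665) = 15.120252 u; Δm = 0.123982 u; E_B = 115.49 MeV; E_B/A = 7.699 MeV
P-31: Σm = 15(1.007276) + 16(1.008665) = 31.247780 u; Δm = 0.282250 u; E_B = 262.91 MeV; E_B/A = 8.481 MeV
P-31 has the higher binding energy per nucleon, so it is the more tightly bound nucleus.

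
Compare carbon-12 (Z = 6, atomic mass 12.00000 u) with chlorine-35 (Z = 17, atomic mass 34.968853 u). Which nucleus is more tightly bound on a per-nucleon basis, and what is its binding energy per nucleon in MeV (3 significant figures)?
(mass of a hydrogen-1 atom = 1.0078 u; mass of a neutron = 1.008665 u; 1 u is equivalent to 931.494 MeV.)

carbon-12: Σm = 6(1.0078) + 6(1.008665) = 12.098790 u; Δm = 0.098790 u; E_B = 92.022 MeV; E_B/A = 7.669 MeV
chlorine-35: Σm = 17(1.0078) + 18(1.008665) = 35.288570 u; Δm = 0.319717 u; E_B = 297.81 MeV; E_B/A = 8.509 MeV
chlorine-35 has the higher binding energy per nucleon, so it is the more tightly bound nucleus.

chlorine-35; 8.51 MeV/nucleon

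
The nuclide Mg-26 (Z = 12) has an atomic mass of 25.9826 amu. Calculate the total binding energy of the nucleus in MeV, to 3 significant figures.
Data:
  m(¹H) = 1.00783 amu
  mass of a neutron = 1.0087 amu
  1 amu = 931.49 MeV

Σm = 12·m(¹H) + 14·m_n = 12.09396 + 14.1218 = 26.21576 amu
The mass defect is 26.21576 − 25.9826 = 0.23316 amu.
E_B = 0.23316 × 931.49 = 217.186 MeV

217 MeV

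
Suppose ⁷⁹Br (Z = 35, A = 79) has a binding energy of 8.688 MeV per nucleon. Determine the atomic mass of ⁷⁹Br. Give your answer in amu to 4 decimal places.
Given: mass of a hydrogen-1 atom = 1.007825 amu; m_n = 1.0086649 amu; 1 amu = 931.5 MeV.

Total binding energy = 79 × 8.688 = 686.352 MeV
Mass defect = 686.352 MeV / (931.5 MeV/amu) = 0.736824 amu
Constituent mass = 35(1.007825) + 44(1.0086649) = 79.6551306 amu
Atomic mass = 79.6551306 − 0.736824 = 78.9183066 amu ≈ 78.9183 amu (to 4 decimal places)

78.9183 amu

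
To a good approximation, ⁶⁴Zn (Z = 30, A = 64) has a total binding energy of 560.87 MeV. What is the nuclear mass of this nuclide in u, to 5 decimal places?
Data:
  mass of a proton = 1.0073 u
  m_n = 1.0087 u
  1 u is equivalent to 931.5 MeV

Mass defect = 560.87 MeV / (931.5 MeV/u) = 0.6021149 u
Constituent mass = 30(1.0073) + 34(1.0087) = 64.5148 u
Nuclear mass = 64.5148 − 0.6021149 = 63.9126851 u ≈ 63.91269 u (to 5 decimal places)

63.91269 u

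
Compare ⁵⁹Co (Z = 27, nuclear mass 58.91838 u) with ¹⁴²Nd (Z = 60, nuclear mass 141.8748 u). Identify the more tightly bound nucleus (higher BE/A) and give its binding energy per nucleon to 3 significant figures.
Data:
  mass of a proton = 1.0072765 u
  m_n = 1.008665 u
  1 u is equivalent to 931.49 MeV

⁵⁹Co: Σm = 27(1.0072765) + 32(1.008665) = 59.4737455 u; Δm = 0.5553655 u; E_B = 517.32 MeV; E_B/A = 8.768 MeV
¹⁴²Nd: Σm = 60(1.0072765) + 82(1.008665) = 143.1471200 u; Δm = 1.2723200 u; E_B = 1185.2 MeV; E_B/A = 8.346 MeV
⁵⁹Co has the higher binding energy per nucleon, so it is the more tightly bound nucleus.

⁵⁹Co; 8.77 MeV/nucleon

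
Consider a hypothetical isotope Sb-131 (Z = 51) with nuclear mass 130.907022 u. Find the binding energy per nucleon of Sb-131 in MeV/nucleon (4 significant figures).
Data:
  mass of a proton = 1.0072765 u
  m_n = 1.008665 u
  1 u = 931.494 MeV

The nucleus contains 51 protons and 131 − 51 = 80 neutrons.
Σm = 51·m_p + 80·m_n = 51.3711015 + 80.693200 = 132.0643015 u
Δm = 132.0643015 − 130.907022 = 1.1572795 u
Binding energy = Δm·c² = 1.1572795 × 931.494 MeV/u = 1078.00 MeV
Per nucleon: 1078.00 / 131 = 8.229 MeV

8.229 MeV/nucleon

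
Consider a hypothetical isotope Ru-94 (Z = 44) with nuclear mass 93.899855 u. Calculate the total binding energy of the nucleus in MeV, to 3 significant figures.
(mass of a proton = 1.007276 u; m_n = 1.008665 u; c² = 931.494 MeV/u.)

Σm = 44·m_p + 50·m_n = 44.320144 + 50.433250 = 94.753394 u
Δm = 94.753394 − 93.899855 = 0.853539 u
Binding energy = Δm·c² = 0.853539 × 931.494 MeV/u = 795.066 MeV

795 MeV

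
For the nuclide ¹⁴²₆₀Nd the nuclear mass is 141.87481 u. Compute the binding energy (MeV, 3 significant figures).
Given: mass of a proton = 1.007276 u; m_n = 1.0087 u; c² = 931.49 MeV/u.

Mass of separated nucleons = 60(1.007276) + 82(1.0087) = 60.436560 + 82.7134 = 143.149960 u
Δm = 143.149960 − 141.87481 = 1.275150 u
Binding energy = Δm·c² = 1.275150 × 931.49 MeV/u = 1187.79 MeV

1190 MeV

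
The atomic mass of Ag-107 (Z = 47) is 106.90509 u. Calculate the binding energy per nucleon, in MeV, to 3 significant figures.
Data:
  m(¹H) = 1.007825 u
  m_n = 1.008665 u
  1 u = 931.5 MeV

Z = 47, so N = A − Z = 107 − 47 = 60.
Σm = 47·m(¹H) + 60·m_n = 47.367775 + 60.519900 = 107.887675 u
Mass defect Δm = 107.887675 − 106.90509 = 0.982585 u
Converting to energy: 0.982585 u × 931.5 MeV/u = 915.278 MeV
BE/A = 915.278 MeV / 107 = 8.554 MeV/nucleon

8.55 MeV/nucleon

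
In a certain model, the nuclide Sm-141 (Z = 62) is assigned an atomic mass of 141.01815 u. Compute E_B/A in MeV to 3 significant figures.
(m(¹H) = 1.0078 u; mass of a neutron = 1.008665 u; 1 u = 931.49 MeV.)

7.60 MeV/nucleon

Σm = 62·m(¹H) + 79·m_n = 62.4836 + 79.684535 = 142.168135 u
Mass defect Δm = 142.168135 − 141.01815 = 1.149985 u
E_B = 1.149985 × 931.49 = 1071.20 MeV
Per nucleon: 1071.20 / 141 = 7.597 MeV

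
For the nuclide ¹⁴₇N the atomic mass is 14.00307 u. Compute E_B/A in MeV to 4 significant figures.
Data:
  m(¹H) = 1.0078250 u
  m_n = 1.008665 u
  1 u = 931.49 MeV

Σm = 7·m(¹H) + 7·m_n = 7.0547750 + 7.060655 = 14.1154300 u
The mass defect is 14.1154300 − 14.00307 = 0.1123600 u.
Converting to energy: 0.1123600 u × 931.49 MeV/u = 104.662 MeV
BE/A = 104.662 MeV / 14 = 7.476 MeV/nucleon

7.476 MeV/nucleon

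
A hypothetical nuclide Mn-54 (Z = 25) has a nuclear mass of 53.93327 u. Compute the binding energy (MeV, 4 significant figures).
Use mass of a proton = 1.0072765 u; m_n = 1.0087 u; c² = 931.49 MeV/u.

Σm = 25·m_p + 29·m_n = 25.1819125 + 29.2523 = 54.4342125 u
Mass defect Δm = 54.4342125 − 53.93327 = 0.5009425 u
Converting to energy: 0.5009425 u × 931.49 MeV/u = 466.623 MeV

466.6 MeV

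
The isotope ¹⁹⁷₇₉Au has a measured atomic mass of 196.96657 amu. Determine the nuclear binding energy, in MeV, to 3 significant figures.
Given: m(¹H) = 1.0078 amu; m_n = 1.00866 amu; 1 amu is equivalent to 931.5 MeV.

Total constituent mass: 79 × 1.0078 + 118 × 1.00866 = 198.63808 amu
Δm = 198.63808 − 196.96657 = 1.67151 amu
Binding energy = Δm·c² = 1.67151 × 931.5 MeV/amu = 1557.01 MeV

1560 MeV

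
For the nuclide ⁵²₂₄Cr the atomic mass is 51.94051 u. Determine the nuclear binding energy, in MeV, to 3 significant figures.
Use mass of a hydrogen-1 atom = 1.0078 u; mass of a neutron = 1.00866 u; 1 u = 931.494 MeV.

Σm = 24·m(¹H) + 28·m_n = 24.1872 + 28.24248 = 52.42968 u
The mass defect is 52.42968 − 51.94051 = 0.48917 u.
Converting to energy: 0.48917 u × 931.494 MeV/u = 455.659 MeV

456 MeV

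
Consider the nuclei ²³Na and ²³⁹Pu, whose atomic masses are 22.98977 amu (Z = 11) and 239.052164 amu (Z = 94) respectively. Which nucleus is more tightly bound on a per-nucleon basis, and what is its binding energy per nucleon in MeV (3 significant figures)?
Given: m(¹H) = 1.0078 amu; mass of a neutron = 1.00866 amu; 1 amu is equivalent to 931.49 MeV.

²³Na: Σm = 11(1.0078) + 12(1.00866) = 23.18972 amu; Δm = 0.19995 amu; E_B = 186.25 MeV; E_B/A = 8.098 MeV
²³⁹Pu: Σm = 94(1.0078) + 145(1.00866) = 240.98890 amu; Δm = 1.936736 amu; E_B = 1804.05 MeV; E_B/A = 7.548 MeV
²³Na has the higher binding energy per nucleon, so it is the more tightly bound nucleus.

²³Na; 8.10 MeV/nucleon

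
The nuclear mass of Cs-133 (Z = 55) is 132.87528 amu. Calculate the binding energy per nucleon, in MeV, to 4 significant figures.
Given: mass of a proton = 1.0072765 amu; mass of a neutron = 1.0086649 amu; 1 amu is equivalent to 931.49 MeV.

8.410 MeV/nucleon

Mass of separated nucleons = 55(1.0072765) + 78(1.0086649) = 55.4002075 + 78.6758622 = 134.0760697 amu
Δm = 134.0760697 − 132.87528 = 1.2007897 amu
Converting to energy: 1.2007897 amu × 931.49 MeV/amu = 1118.52 MeV
Per nucleon: 1118.52 / 133 = 8.410 MeV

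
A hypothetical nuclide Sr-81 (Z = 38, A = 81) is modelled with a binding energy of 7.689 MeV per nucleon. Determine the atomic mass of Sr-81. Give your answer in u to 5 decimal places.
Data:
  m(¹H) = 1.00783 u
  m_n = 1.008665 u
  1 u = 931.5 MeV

Total binding energy = 81 × 7.689 = 622.809 MeV
Mass defect = 622.809 MeV / (931.5 MeV/u) = 0.6686087 u
Constituent mass = 38(1.00783) + 43(1.008665) = 81.670135 u
Atomic mass = 81.670135 − 0.6686087 = 81.0015263 u ≈ 81.00153 u (to 5 decimal places)

81.00153 u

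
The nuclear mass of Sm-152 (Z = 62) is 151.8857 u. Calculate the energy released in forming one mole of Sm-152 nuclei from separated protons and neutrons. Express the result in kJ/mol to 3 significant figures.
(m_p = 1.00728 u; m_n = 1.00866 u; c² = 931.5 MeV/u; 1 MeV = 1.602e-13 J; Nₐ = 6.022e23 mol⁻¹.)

Σm = 62·m_p + 90·m_n = 62.45136 + 90.77940 = 153.23076 u
Mass defect Δm = 153.23076 − 151.8857 = 1.34506 u
Converting to energy: 1.34506 u × 931.5 MeV/u = 1252.92 MeV
Per nucleus in joules: 1252.92 MeV × 1.602e-13 J/MeV = 2.0072e-10 J
Per mole: 2.0072e-10 J × 6.022e23 mol⁻¹ = 1.2087e+14 J/mol

1.21e+11 kJ/mol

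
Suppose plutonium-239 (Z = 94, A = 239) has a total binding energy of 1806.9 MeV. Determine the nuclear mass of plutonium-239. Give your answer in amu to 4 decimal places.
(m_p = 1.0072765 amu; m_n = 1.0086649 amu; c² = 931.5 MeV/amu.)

239.0006 amu

Mass defect = 1806.9 MeV / (931.5 MeV/amu) = 1.939775 amu
Constituent mass = 94(1.0072765) + 145(1.0086649) = 240.9404015 amu
Nuclear mass = 240.9404015 − 1.939775 = 239.0006265 amu ≈ 239.0006 amu (to 4 decimal places)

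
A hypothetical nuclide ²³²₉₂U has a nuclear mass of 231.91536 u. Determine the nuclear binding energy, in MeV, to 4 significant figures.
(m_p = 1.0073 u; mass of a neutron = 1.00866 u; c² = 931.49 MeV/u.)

1834 MeV

With 92 protons and 140 neutrons (A = 232):
Total constituent mass: 92 × 1.0073 + 140 × 1.00866 = 233.88400 u
The mass defect is 233.88400 − 231.91536 = 1.96864 u.
Converting to energy: 1.96864 u × 931.49 MeV/u = 1833.77 MeV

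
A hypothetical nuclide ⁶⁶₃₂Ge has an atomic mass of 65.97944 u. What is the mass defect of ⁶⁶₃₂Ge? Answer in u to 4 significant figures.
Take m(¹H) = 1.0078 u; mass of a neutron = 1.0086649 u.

0.5648 u

With 32 protons and 34 neutrons (A = 66):
Mass of separated nucleons = 32(1.0078) + 34(1.0086649) = 32.2496 + 34.2946066 = 66.5442066 u
Mass defect Δm = 66.5442066 − 65.97944 = 0.5647666 u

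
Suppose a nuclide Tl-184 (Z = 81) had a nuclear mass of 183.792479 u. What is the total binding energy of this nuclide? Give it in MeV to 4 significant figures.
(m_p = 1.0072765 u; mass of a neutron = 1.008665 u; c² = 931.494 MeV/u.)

Total constituent mass: 81 × 1.0072765 + 103 × 1.008665 = 185.4818915 u
Δm = 185.4818915 − 183.792479 = 1.6894125 u
Binding energy = Δm·c² = 1.6894125 × 931.494 MeV/u = 1573.68 MeV

1574 MeV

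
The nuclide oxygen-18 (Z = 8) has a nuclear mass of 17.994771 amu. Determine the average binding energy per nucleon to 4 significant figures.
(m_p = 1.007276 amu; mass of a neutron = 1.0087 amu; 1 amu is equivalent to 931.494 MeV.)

7.785 MeV/nucleon

Mass of separated nucleons = 8(1.007276) + 10(1.0087) = 8.058208 + 10.0870 = 18.145208 amu
The mass defect is 18.145208 − 17.994771 = 0.150437 amu.
Binding energy = Δm·c² = 0.150437 × 931.494 MeV/amu = 140.131 MeV
Dividing by A = 18 gives 7.785 MeV per nucleon.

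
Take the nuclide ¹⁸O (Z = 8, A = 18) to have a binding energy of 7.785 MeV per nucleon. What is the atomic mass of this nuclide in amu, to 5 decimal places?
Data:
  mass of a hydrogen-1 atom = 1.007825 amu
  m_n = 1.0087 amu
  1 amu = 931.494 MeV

Total binding energy = 18 × 7.785 = 140.130 MeV
Mass defect = 140.130 MeV / (931.494 MeV/amu) = 0.1504358 amu
Constituent mass = 8(1.007825) + 10(1.0087) = 18.149600 amu
Atomic mass = 18.149600 − 0.1504358 = 17.9991642 amu ≈ 17.99916 amu (to 5 decimal places)

17.99916 amu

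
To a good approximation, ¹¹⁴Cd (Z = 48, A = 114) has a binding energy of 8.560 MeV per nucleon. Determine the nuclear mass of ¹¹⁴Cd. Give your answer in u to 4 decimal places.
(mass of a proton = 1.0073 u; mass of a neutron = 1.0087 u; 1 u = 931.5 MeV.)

Total binding energy = 114 × 8.560 = 975.840 MeV
Mass defect = 975.840 MeV / (931.5 MeV/u) = 1.047601 u
Constituent mass = 48(1.0073) + 66(1.0087) = 114.9246 u
Nuclear mass = 114.9246 − 1.047601 = 113.876999 u ≈ 113.8770 u (to 4 decimal places)

113.8770 u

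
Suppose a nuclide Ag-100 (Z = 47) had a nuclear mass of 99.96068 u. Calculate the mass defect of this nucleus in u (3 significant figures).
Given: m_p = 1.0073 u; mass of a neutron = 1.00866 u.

0.841 u

The nucleus contains 47 protons and 100 − 47 = 53 neutrons.
Mass of separated nucleons = 47(1.0073) + 53(1.00866) = 47.3431 + 53.45898 = 100.80208 u
The mass defect is 100.80208 − 99.96068 = 0.84140 u.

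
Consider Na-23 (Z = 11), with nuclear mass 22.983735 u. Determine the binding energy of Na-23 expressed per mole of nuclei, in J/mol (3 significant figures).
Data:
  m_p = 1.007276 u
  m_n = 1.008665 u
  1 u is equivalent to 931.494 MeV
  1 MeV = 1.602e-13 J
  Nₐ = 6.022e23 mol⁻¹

1.80e+13 J/mol

Mass of separated nucleons = 11(1.007276) + 12(1.008665) = 11.080036 + 12.103980 = 23.184016 u
The mass defect is 23.184016 − 22.983735 = 0.200281 u.
Converting to energy: 0.200281 u × 931.494 MeV/u = 186.561 MeV
Per nucleus in joules: 186.561 MeV × 1.602e-13 J/MeV = 2.9887e-11 J
Per mole: 2.9887e-11 J × 6.022e23 mol⁻¹ = 1.7998e+13 J/mol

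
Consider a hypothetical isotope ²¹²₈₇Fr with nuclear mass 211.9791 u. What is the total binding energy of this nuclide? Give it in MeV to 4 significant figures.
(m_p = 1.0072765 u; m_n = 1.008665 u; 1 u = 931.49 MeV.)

1618 MeV

Z = 87, so N = A − Z = 212 − 87 = 125.
Total constituent mass: 87 × 1.0072765 + 125 × 1.008665 = 213.7161805 u
Δm = 213.7161805 − 211.9791 = 1.7370805 u
Binding energy = Δm·c² = 1.7370805 × 931.49 MeV/u = 1618.07 MeV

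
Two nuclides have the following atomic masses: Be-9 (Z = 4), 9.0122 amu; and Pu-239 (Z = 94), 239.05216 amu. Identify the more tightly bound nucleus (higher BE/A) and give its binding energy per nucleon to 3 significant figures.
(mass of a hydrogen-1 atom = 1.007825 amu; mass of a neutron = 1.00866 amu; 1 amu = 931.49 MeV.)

Be-9: Σm = 4(1.007825) + 5(1.00866) = 9.074600 amu; Δm = 0.062400 amu; E_B = 58.125 MeV; E_B/A = 6.458 MeV
Pu-239: Σm = 94(1.007825) + 145(1.00866) = 240.991250 amu; Δm = 1.939090 amu; E_B = 1806.243 MeV; E_B/A = 7.558 MeV
Pu-239 has the higher binding energy per nucleon, so it is the more tightly bound nucleus.

Pu-239; 7.56 MeV/nucleon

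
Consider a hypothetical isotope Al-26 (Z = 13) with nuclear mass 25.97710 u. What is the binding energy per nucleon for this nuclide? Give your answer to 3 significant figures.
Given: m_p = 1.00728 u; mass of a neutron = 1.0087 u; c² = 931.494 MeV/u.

8.26 MeV/nucleon

Z = 13, so N = A − Z = 26 − 13 = 13.
Mass of separated nucleons = 13(1.00728) + 13(1.0087) = 13.09464 + 13.1131 = 26.20774 u
Δm = 26.20774 − 25.97710 = 0.23064 u
E_B = 0.23064 × 931.494 = 214.840 MeV
Dividing by A = 26 gives 8.263 MeV per nucleon.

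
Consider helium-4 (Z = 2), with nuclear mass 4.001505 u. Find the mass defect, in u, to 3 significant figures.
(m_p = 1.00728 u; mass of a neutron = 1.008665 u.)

0.0304 u

Z = 2, so N = A − Z = 4 − 2 = 2.
Total constituent mass: 2 × 1.00728 + 2 × 1.008665 = 4.031890 u
The mass defect is 4.031890 − 4.001505 = 0.030385 u.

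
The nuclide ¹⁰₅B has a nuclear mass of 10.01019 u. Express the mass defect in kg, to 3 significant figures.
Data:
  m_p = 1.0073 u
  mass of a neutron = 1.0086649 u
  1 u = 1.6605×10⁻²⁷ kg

1.16e-28 kg

Σm = 5·m_p + 5·m_n = 5.0365 + 5.0433245 = 10.0798245 u
Δm = 10.0798245 − 10.01019 = 0.0696345 u
In SI units: 0.0696345 u × 1.6605×10⁻²⁷ kg/u = 1.1563e-28 kg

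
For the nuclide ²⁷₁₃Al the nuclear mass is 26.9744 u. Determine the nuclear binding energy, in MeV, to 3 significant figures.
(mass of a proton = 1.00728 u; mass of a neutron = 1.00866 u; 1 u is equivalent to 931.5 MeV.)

Z = 13, so N = A − Z = 27 − 13 = 14.
Mass of separated nucleons = 13(1.00728) + 14(1.00866) = 13.09464 + 14.12124 = 27.21588 u
Δm = 27.21588 − 26.9744 = 0.24148 u
E_B = 0.24148 × 931.5 = 224.939 MeV

225 MeV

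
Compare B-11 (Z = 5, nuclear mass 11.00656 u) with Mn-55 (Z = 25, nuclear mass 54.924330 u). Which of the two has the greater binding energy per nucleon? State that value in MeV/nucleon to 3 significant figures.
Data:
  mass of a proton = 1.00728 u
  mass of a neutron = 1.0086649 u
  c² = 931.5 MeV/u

B-11: Σm = 5(1.00728) + 6(1.0086649) = 11.0883894 u; Δm = 0.0818294 u; E_B = 76.224 MeV; E_B/A = 6.929 MeV
Mn-55: Σm = 25(1.00728) + 30(1.0086649) = 55.4419470 u; Δm = 0.5176170 u; E_B = 482.16 MeV; E_B/A = 8.767 MeV
Mn-55 has the higher binding energy per nucleon, so it is the more tightly bound nucleus.

Mn-55; 8.77 MeV/nucleon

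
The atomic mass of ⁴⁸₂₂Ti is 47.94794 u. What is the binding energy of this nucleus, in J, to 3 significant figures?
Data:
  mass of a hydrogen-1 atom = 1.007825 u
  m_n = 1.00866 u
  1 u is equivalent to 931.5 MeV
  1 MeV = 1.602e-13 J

The nucleus contains 22 protons and 48 − 22 = 26 neutrons.
Mass of separated nucleons = 22(1.007825) + 26(1.00866) = 22.172150 + 26.22516 = 48.397310 u
The mass defect is 48.397310 − 47.94794 = 0.449370 u.
Binding energy = Δm·c² = 0.449370 × 931.5 MeV/u = 418.588 MeV
In joules: 418.588 MeV × 1.602e-13 J/MeV = 6.7058e-11 J

6.71e-11 J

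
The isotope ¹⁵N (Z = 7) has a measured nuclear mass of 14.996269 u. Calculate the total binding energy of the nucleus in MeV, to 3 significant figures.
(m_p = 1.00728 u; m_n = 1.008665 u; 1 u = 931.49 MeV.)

116 MeV

The nucleus contains 7 protons and 15 − 7 = 8 neutrons.
Total constituent mass: 7 × 1.00728 + 8 × 1.008665 = 15.120280 u
Mass defect Δm = 15.120280 − 14.996269 = 0.124011 u
Binding energy = Δm·c² = 0.124011 × 931.49 MeV/u = 115.515 MeV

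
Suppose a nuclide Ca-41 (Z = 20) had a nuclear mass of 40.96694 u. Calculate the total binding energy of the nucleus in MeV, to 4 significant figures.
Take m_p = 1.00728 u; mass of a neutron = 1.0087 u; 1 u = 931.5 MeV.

336.6 MeV

Z = 20, so N = A − Z = 41 − 20 = 21.
Σm = 20·m_p + 21·m_n = 20.14560 + 21.1827 = 41.32830 u
The mass defect is 41.32830 − 40.96694 = 0.36136 u.
Converting to energy: 0.36136 u × 931.5 MeV/u = 336.607 MeV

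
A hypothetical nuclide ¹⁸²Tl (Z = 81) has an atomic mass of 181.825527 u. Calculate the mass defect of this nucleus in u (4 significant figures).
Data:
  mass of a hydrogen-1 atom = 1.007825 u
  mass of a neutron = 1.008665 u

1.683 u

The nucleus contains 81 protons and 182 − 81 = 101 neutrons.
Total constituent mass: 81 × 1.007825 + 101 × 1.008665 = 183.508990 u
Δm = 183.508990 − 181.825527 = 1.683463 u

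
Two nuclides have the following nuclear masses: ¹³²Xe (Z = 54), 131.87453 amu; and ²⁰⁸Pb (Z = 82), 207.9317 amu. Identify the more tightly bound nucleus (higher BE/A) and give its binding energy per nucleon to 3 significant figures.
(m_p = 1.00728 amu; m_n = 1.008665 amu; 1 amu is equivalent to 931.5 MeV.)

¹³²Xe; 8.43 MeV/nucleon

¹³²Xe: Σm = 54(1.00728) + 78(1.008665) = 133.068990 amu; Δm = 1.194460 amu; E_B = 1112.6 MeV; E_B/A = 8.429 MeV
²⁰⁸Pb: Σm = 82(1.00728) + 126(1.008665) = 209.688750 amu; Δm = 1.757050 amu; E_B = 1636.7 MeV; E_B/A = 7.869 MeV
¹³²Xe has the higher binding energy per nucleon, so it is the more tightly bound nucleus.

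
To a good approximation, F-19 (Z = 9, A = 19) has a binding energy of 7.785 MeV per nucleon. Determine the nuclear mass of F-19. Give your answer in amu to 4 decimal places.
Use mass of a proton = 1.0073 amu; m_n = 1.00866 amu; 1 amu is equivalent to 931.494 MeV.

Total binding energy = 19 × 7.785 = 147.915 MeV
Mass defect = 147.915 MeV / (931.494 MeV/amu) = 0.158793 amu
Constituent mass = 9(1.0073) + 10(1.00866) = 19.15230 amu
Nuclear mass = 19.15230 − 0.158793 = 18.993507 amu ≈ 18.9935 amu (to 4 decimal places)

18.9935 amu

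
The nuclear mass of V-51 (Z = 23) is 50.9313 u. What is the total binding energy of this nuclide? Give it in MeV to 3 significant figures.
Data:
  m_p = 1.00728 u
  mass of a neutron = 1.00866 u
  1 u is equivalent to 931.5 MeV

446 MeV

Mass of separated nucleons = 23(1.00728) + 28(1.00866) = 23.16744 + 28.24248 = 51.40992 u
Δm = 51.40992 − 50.9313 = 0.47862 u
E_B = 0.47862 × 931.5 = 445.835 MeV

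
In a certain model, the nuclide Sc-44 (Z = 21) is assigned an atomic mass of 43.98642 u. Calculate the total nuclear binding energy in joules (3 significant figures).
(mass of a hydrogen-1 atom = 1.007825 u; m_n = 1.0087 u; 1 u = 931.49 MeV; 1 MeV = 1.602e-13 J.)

Mass of separated nucleons = 21(1.007825) + 23(1.0087) = 21.164325 + 23.2001 = 44.364425 u
Δm = 44.364425 − 43.98642 = 0.378005 u
Binding energy = Δm·c² = 0.378005 × 931.49 MeV/u = 352.108 MeV
In joules: 352.108 MeV × 1.602e-13 J/MeV = 5.6408e-11 J

5.64e-11 J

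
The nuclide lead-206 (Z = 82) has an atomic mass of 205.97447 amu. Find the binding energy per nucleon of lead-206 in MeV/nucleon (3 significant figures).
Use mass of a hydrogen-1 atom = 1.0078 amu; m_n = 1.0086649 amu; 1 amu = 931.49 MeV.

The nucleus contains 82 protons and 206 − 82 = 124 neutrons.
Σm = 82·m(¹H) + 124·m_n = 82.6396 + 125.0744476 = 207.7140476 amu
Mass defect Δm = 207.7140476 − 205.97447 = 1.7395776 amu
E_B = 1.7395776 × 931.49 = 1620.40 MeV
BE/A = 1620.40 MeV / 206 = 7.866 MeV/nucleon

7.87 MeV/nucleon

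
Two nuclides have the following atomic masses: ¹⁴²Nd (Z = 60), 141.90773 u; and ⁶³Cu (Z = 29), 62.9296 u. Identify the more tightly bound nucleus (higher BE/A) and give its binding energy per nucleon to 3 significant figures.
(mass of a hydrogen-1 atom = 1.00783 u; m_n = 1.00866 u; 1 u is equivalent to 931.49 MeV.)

¹⁴²Nd: Σm = 60(1.00783) + 82(1.00866) = 143.17992 u; Δm = 1.27219 u; E_B = 1185.0 MeV; E_B/A = 8.345 MeV
⁶³Cu: Σm = 29(1.00783) + 34(1.00866) = 63.52151 u; Δm = 0.59191 u; E_B = 551.36 MeV; E_B/A = 8.752 MeV
⁶³Cu has the higher binding energy per nucleon, so it is the more tightly bound nucleus.

⁶³Cu; 8.75 MeV/nucleon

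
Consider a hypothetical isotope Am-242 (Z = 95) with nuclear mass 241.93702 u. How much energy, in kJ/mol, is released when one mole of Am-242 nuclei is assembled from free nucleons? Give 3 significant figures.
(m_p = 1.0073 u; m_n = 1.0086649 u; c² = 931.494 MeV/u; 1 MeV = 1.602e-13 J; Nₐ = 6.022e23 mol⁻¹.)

Σm = 95·m_p + 147·m_n = 95.6935 + 148.2737403 = 243.9672403 u
Mass defect Δm = 243.9672403 − 241.93702 = 2.0302203 u
E_B = 2.0302203 × 931.494 = 1891.14 MeV
Per nucleus in joules: 1891.14 MeV × 1.602e-13 J/MeV = 3.0296e-10 J
Per mole: 3.0296e-10 J × 6.022e23 mol⁻¹ = 1.8244e+14 J/mol

1.82e+11 kJ/mol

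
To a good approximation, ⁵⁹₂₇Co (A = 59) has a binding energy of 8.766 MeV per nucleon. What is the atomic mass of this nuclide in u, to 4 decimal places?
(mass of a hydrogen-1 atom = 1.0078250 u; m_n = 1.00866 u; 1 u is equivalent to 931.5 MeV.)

Total binding energy = 59 × 8.766 = 517.194 MeV
Mass defect = 517.194 MeV / (931.5 MeV/u) = 0.555227 u
Constituent mass = 27(1.0078250) + 32(1.00866) = 59.4883950 u
Atomic mass = 59.4883950 − 0.555227 = 58.9331680 u ≈ 58.9332 u (to 4 decimal places)

58.9332 u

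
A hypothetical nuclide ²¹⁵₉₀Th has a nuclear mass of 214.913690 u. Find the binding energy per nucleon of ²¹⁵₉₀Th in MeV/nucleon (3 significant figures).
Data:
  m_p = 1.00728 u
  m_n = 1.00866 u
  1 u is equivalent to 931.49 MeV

Z = 90, so N = A − Z = 215 − 90 = 125.
Mass of separated nucleons = 90(1.00728) + 125(1.00866) = 90.65520 + 126.08250 = 216.73770 u
The mass defect is 216.73770 − 214.913690 = 1.824010 u.
Binding energy = Δm·c² = 1.824010 × 931.49 MeV/u = 1699.05 MeV
Dividing by A = 215 gives 7.903 MeV per nucleon.

7.90 MeV/nucleon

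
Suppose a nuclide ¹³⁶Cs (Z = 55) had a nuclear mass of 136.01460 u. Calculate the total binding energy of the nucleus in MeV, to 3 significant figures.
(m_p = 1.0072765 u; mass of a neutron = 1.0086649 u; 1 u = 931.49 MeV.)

Z = 55, so N = A − Z = 136 − 55 = 81.
Σm = 55·m_p + 81·m_n = 55.4002075 + 81.7018569 = 137.1020644 u
Mass defect Δm = 137.1020644 − 136.01460 = 1.0874644 u
E_B = 1.0874644 × 931.49 = 1012.96 MeV

1010 MeV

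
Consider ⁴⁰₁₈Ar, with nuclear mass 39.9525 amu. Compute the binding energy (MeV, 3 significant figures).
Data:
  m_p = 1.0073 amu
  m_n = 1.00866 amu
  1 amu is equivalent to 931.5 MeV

Total constituent mass: 18 × 1.0073 + 22 × 1.00866 = 40.32192 amu
The mass defect is 40.32192 − 39.9525 = 0.36942 amu.
Converting to energy: 0.36942 amu × 931.5 MeV/amu = 344.115 MeV

344 MeV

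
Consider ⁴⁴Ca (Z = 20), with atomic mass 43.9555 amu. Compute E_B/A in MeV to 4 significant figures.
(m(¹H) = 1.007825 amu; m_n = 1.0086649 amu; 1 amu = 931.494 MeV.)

Mass of separated nucleons = 20(1.007825) + 24(1.0086649) = 20.156500 + 24.2079576 = 44.3644576 amu
Mass defect Δm = 44.3644576 − 43.9555 = 0.4089576 amu
Binding energy = Δm·c² = 0.4089576 × 931.494 MeV/amu = 380.942 MeV
BE/A = 380.942 MeV / 44 = 8.658 MeV/nucleon

8.658 MeV/nucleon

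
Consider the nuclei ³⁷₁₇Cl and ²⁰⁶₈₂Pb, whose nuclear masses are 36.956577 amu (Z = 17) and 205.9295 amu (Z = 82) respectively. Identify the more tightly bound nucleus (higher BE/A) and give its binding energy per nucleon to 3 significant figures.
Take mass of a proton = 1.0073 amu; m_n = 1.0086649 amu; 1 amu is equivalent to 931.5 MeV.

³⁷₁₇Cl; 8.58 MeV/nucleon

³⁷₁₇Cl: Σm = 17(1.0073) + 20(1.0086649) = 37.2973980 amu; Δm = 0.3408210 amu; E_B = 317.47 MeV; E_B/A = 8.580 MeV
²⁰⁶₈₂Pb: Σm = 82(1.0073) + 124(1.0086649) = 207.6730476 amu; Δm = 1.7435476 amu; E_B = 1624.1 MeV; E_B/A = 7.884 MeV
³⁷₁₇Cl has the higher binding energy per nucleon, so it is the more tightly bound nucleus.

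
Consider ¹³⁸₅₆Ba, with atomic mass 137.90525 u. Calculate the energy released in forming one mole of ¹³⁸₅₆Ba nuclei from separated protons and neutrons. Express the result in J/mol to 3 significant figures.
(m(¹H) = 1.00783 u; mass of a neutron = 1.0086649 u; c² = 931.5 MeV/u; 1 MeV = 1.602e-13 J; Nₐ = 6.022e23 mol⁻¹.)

1.12e+14 J/mol

With 56 protons and 82 neutrons (A = 138):
Mass of separated nucleons = 56(1.00783) + 82(1.0086649) = 56.43848 + 82.7105218 = 139.1490018 u
The mass defect is 139.1490018 − 137.90525 = 1.2437518 u.
Converting to energy: 1.2437518 u × 931.5 MeV/u = 1158.55 MeV
Per nucleus in joules: 1158.55 MeV × 1.602e-13 J/MeV = 1.8560e-10 J
Per mole: 1.8560e-10 J × 6.022e23 mol⁻¹ = 1.1177e+14 J/mol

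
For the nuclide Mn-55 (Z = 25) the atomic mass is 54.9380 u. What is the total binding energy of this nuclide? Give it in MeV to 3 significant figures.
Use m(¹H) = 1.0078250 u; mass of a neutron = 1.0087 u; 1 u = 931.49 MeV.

483 MeV

Total constituent mass: 25 × 1.0078250 + 30 × 1.0087 = 55.4566250 u
Mass defect Δm = 55.4566250 − 54.9380 = 0.5186250 u
Converting to energy: 0.5186250 u × 931.49 MeV/u = 483.094 MeV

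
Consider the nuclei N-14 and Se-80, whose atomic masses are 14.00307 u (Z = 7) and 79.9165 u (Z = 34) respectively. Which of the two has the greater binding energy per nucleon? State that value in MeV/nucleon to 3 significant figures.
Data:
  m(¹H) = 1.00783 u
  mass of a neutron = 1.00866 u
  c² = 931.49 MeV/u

N-14: Σm = 7(1.00783) + 7(1.00866) = 14.11543 u; Δm = 0.11236 u; E_B = 104.66 MeV; E_B/A = 7.476 MeV
Se-80: Σm = 34(1.00783) + 46(1.00866) = 80.66458 u; Δm = 0.74808 u; E_B = 696.83 MeV; E_B/A = 8.710 MeV
Se-80 has the higher binding energy per nucleon, so it is the more tightly bound nucleus.

Se-80; 8.71 MeV/nucleon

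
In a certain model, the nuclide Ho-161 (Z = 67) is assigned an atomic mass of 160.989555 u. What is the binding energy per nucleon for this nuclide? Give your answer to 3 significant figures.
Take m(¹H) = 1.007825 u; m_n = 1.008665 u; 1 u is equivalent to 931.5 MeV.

With 67 protons and 94 neutrons (A = 161):
Mass of separated nucleons = 67(1.007825) + 94(1.008665) = 67.524275 + 94.814510 = 162.338785 u
The mass defect is 162.338785 − 160.989555 = 1.349230 u.
E_B = 1.349230 × 931.5 = 1256.81 MeV
Per nucleon: 1256.81 / 161 = 7.806 MeV

7.81 MeV/nucleon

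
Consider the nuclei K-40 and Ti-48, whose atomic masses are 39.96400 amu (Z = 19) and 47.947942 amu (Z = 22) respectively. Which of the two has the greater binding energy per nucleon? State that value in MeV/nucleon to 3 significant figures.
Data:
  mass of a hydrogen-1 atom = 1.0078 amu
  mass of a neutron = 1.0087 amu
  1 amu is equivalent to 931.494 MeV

K-40: Σm = 19(1.0078) + 21(1.0087) = 40.3309 amu; Δm = 0.36690 amu; E_B = 341.77 MeV; E_B/A = 8.544 MeV
Ti-48: Σm = 22(1.0078) + 26(1.0087) = 48.3978 amu; Δm = 0.449858 amu; E_B = 419.04 MeV; E_B/A = 8.730 MeV
Ti-48 has the higher binding energy per nucleon, so it is the more tightly bound nucleus.

Ti-48; 8.73 MeV/nucleon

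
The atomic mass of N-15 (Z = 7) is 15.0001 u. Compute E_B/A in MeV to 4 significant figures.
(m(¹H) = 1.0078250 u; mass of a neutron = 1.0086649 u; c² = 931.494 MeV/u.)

7.700 MeV/nucleon

With 7 protons and 8 neutrons (A = 15):
Total constituent mass: 7 × 1.0078250 + 8 × 1.0086649 = 15.1240942 u
The mass defect is 15.1240942 − 15.0001 = 0.1239942 u.
Binding energy = Δm·c² = 0.1239942 × 931.494 MeV/u = 115.500 MeV
BE/A = 115.500 MeV / 15 = 7.700 MeV/nucleon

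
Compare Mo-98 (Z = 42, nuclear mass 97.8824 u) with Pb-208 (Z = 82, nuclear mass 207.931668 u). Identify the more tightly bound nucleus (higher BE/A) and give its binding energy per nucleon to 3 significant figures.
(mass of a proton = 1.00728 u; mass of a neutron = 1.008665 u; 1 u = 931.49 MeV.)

Mo-98; 8.64 MeV/nucleon

Mo-98: Σm = 42(1.00728) + 56(1.008665) = 98.791000 u; Δm = 0.908600 u; E_B = 846.35 MeV; E_B/A = 8.636 MeV
Pb-208: Σm = 82(1.00728) + 126(1.008665) = 209.688750 u; Δm = 1.757082 u; E_B = 1636.7 MeV; E_B/A = 7.869 MeV
Mo-98 has the higher binding energy per nucleon, so it is the more tightly bound nucleus.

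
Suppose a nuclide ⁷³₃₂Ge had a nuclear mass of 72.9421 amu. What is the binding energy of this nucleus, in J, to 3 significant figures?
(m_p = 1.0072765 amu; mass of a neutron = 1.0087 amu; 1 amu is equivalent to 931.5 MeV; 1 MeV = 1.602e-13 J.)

Mass of separated nucleons = 32(1.0072765) + 41(1.0087) = 32.2328480 + 41.3567 = 73.5895480 amu
Mass defect Δm = 73.5895480 − 72.9421 = 0.6474480 amu
Converting to energy: 0.6474480 amu × 931.5 MeV/amu = 603.098 MeV
In joules: 603.098 MeV × 1.602e-13 J/MeV = 9.6616e-11 J

9.66e-11 J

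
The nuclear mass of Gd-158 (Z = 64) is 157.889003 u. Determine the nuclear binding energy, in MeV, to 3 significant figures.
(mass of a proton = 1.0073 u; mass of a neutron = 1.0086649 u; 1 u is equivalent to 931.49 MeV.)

Σm = 64·m_p + 94·m_n = 64.4672 + 94.8145006 = 159.2817006 u
Δm = 159.2817006 − 157.889003 = 1.3926976 u
E_B = 1.3926976 × 931.49 = 1297.28 MeV

1300 MeV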